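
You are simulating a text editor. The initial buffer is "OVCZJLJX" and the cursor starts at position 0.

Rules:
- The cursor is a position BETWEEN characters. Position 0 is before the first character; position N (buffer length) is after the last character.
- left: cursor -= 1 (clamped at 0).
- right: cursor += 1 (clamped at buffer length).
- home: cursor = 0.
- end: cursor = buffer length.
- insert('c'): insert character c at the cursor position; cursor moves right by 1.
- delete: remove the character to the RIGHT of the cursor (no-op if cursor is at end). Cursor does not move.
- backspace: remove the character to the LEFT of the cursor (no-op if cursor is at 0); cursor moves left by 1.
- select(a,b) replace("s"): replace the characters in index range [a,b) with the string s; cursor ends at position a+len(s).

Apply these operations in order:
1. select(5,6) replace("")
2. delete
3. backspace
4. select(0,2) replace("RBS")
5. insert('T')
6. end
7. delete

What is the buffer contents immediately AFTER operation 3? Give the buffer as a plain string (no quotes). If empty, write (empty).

Answer: OVCZX

Derivation:
After op 1 (select(5,6) replace("")): buf='OVCZJJX' cursor=5
After op 2 (delete): buf='OVCZJX' cursor=5
After op 3 (backspace): buf='OVCZX' cursor=4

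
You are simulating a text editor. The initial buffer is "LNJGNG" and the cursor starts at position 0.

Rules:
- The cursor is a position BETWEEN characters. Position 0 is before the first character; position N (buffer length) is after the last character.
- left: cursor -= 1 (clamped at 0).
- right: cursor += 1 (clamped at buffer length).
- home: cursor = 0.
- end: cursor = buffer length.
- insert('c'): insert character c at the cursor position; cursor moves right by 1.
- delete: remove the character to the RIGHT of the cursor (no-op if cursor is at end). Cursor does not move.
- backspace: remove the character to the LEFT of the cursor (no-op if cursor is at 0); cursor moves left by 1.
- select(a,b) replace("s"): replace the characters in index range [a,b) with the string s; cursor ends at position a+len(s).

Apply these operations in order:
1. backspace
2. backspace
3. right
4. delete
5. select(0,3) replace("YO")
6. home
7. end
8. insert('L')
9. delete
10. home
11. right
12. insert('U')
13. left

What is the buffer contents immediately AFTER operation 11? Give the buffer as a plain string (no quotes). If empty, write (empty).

Answer: YONGL

Derivation:
After op 1 (backspace): buf='LNJGNG' cursor=0
After op 2 (backspace): buf='LNJGNG' cursor=0
After op 3 (right): buf='LNJGNG' cursor=1
After op 4 (delete): buf='LJGNG' cursor=1
After op 5 (select(0,3) replace("YO")): buf='YONG' cursor=2
After op 6 (home): buf='YONG' cursor=0
After op 7 (end): buf='YONG' cursor=4
After op 8 (insert('L')): buf='YONGL' cursor=5
After op 9 (delete): buf='YONGL' cursor=5
After op 10 (home): buf='YONGL' cursor=0
After op 11 (right): buf='YONGL' cursor=1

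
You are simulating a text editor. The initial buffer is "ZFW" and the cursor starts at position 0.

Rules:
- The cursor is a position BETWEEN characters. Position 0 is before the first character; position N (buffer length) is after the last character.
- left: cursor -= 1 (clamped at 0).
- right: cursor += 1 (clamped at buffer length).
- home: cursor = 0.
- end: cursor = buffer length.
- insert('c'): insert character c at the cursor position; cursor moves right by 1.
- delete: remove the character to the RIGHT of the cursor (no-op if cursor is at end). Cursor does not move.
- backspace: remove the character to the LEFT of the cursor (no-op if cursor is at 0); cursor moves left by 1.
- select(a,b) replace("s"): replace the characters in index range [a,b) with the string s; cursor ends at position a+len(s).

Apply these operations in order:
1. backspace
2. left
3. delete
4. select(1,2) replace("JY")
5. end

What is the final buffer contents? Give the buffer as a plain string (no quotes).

Answer: FJY

Derivation:
After op 1 (backspace): buf='ZFW' cursor=0
After op 2 (left): buf='ZFW' cursor=0
After op 3 (delete): buf='FW' cursor=0
After op 4 (select(1,2) replace("JY")): buf='FJY' cursor=3
After op 5 (end): buf='FJY' cursor=3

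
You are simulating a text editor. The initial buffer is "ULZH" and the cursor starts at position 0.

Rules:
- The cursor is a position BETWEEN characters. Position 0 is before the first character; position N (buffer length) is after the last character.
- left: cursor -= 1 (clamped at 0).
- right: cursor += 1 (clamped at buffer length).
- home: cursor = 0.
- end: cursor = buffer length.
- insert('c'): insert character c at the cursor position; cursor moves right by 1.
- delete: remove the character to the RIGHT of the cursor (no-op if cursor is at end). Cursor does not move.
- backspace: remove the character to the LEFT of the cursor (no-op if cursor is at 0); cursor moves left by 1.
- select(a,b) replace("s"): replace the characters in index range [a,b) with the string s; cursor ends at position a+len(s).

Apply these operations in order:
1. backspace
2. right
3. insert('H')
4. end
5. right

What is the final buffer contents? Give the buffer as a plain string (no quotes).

After op 1 (backspace): buf='ULZH' cursor=0
After op 2 (right): buf='ULZH' cursor=1
After op 3 (insert('H')): buf='UHLZH' cursor=2
After op 4 (end): buf='UHLZH' cursor=5
After op 5 (right): buf='UHLZH' cursor=5

Answer: UHLZH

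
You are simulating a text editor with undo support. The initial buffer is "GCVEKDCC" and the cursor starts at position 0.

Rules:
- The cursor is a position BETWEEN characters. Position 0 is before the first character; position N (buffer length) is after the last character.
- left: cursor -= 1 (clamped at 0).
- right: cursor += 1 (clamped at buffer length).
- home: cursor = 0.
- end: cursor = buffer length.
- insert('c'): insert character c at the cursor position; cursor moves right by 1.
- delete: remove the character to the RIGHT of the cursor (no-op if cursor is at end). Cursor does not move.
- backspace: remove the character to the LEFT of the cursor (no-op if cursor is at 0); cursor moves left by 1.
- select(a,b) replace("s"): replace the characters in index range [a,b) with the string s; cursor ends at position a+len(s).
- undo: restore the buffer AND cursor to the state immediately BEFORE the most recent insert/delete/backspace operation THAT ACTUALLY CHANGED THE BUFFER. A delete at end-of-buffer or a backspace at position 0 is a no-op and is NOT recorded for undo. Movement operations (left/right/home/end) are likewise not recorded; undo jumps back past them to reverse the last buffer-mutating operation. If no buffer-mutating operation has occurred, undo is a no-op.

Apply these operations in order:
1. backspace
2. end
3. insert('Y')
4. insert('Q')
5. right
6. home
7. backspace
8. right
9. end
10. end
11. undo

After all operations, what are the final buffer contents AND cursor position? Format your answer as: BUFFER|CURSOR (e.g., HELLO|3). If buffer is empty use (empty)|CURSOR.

After op 1 (backspace): buf='GCVEKDCC' cursor=0
After op 2 (end): buf='GCVEKDCC' cursor=8
After op 3 (insert('Y')): buf='GCVEKDCCY' cursor=9
After op 4 (insert('Q')): buf='GCVEKDCCYQ' cursor=10
After op 5 (right): buf='GCVEKDCCYQ' cursor=10
After op 6 (home): buf='GCVEKDCCYQ' cursor=0
After op 7 (backspace): buf='GCVEKDCCYQ' cursor=0
After op 8 (right): buf='GCVEKDCCYQ' cursor=1
After op 9 (end): buf='GCVEKDCCYQ' cursor=10
After op 10 (end): buf='GCVEKDCCYQ' cursor=10
After op 11 (undo): buf='GCVEKDCCY' cursor=9

Answer: GCVEKDCCY|9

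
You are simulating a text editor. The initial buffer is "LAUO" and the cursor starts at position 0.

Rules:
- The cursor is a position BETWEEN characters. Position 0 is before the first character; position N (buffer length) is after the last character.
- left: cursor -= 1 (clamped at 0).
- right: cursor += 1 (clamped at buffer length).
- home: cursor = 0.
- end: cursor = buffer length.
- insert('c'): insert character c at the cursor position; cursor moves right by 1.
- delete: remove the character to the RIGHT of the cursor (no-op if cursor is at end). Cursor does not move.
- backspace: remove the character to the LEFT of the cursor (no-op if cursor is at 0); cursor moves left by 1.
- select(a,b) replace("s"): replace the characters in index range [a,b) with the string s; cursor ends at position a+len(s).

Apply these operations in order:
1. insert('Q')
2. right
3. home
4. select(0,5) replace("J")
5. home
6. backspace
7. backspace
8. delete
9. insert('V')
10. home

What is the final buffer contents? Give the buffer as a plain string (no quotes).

Answer: V

Derivation:
After op 1 (insert('Q')): buf='QLAUO' cursor=1
After op 2 (right): buf='QLAUO' cursor=2
After op 3 (home): buf='QLAUO' cursor=0
After op 4 (select(0,5) replace("J")): buf='J' cursor=1
After op 5 (home): buf='J' cursor=0
After op 6 (backspace): buf='J' cursor=0
After op 7 (backspace): buf='J' cursor=0
After op 8 (delete): buf='(empty)' cursor=0
After op 9 (insert('V')): buf='V' cursor=1
After op 10 (home): buf='V' cursor=0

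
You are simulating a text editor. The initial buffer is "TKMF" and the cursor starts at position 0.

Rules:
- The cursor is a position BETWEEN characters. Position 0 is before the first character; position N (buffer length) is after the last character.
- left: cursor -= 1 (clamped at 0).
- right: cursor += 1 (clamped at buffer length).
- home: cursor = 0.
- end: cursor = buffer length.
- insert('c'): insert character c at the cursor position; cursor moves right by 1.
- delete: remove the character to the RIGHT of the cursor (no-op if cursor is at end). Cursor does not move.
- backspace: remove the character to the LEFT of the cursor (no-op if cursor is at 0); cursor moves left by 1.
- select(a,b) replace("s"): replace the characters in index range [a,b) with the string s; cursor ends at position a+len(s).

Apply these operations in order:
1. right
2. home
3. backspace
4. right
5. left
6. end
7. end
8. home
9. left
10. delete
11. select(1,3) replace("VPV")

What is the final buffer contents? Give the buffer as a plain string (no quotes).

After op 1 (right): buf='TKMF' cursor=1
After op 2 (home): buf='TKMF' cursor=0
After op 3 (backspace): buf='TKMF' cursor=0
After op 4 (right): buf='TKMF' cursor=1
After op 5 (left): buf='TKMF' cursor=0
After op 6 (end): buf='TKMF' cursor=4
After op 7 (end): buf='TKMF' cursor=4
After op 8 (home): buf='TKMF' cursor=0
After op 9 (left): buf='TKMF' cursor=0
After op 10 (delete): buf='KMF' cursor=0
After op 11 (select(1,3) replace("VPV")): buf='KVPV' cursor=4

Answer: KVPV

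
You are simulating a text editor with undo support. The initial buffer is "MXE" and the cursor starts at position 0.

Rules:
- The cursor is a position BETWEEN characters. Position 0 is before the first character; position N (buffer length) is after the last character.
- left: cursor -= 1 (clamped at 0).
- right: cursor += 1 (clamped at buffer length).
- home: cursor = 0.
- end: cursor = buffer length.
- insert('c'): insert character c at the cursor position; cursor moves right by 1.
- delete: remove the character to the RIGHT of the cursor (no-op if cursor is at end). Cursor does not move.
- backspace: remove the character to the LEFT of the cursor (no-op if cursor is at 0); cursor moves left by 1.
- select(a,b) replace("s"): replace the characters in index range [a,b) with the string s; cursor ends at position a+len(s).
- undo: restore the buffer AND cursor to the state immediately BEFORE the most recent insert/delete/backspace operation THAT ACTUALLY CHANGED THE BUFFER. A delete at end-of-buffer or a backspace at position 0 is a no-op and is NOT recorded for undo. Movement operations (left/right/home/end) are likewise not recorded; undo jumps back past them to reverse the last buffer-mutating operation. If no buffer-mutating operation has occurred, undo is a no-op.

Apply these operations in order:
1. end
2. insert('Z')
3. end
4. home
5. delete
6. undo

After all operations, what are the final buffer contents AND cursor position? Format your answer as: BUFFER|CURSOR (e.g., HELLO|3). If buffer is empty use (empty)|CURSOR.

After op 1 (end): buf='MXE' cursor=3
After op 2 (insert('Z')): buf='MXEZ' cursor=4
After op 3 (end): buf='MXEZ' cursor=4
After op 4 (home): buf='MXEZ' cursor=0
After op 5 (delete): buf='XEZ' cursor=0
After op 6 (undo): buf='MXEZ' cursor=0

Answer: MXEZ|0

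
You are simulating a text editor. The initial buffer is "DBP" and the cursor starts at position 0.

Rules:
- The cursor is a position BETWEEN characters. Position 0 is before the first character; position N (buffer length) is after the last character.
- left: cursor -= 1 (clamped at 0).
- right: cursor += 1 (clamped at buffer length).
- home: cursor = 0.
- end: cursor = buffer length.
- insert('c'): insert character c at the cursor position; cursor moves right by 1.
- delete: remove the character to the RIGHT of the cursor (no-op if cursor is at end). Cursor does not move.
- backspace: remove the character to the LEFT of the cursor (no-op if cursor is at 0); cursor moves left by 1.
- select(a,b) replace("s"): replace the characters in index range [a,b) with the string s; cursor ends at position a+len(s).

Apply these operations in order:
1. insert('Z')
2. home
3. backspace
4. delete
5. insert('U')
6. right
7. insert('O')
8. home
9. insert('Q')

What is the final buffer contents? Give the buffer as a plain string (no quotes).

After op 1 (insert('Z')): buf='ZDBP' cursor=1
After op 2 (home): buf='ZDBP' cursor=0
After op 3 (backspace): buf='ZDBP' cursor=0
After op 4 (delete): buf='DBP' cursor=0
After op 5 (insert('U')): buf='UDBP' cursor=1
After op 6 (right): buf='UDBP' cursor=2
After op 7 (insert('O')): buf='UDOBP' cursor=3
After op 8 (home): buf='UDOBP' cursor=0
After op 9 (insert('Q')): buf='QUDOBP' cursor=1

Answer: QUDOBP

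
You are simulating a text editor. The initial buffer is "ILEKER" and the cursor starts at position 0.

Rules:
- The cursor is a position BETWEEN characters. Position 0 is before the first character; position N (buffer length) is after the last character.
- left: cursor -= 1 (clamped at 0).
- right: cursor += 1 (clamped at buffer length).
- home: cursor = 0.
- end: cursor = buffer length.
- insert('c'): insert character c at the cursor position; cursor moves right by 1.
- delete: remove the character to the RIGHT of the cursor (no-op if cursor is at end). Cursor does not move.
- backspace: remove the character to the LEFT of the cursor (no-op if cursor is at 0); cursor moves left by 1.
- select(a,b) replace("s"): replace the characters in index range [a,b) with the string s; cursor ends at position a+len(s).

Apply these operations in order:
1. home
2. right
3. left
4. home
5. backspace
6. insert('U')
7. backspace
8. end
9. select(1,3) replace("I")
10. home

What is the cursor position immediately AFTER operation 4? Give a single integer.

Answer: 0

Derivation:
After op 1 (home): buf='ILEKER' cursor=0
After op 2 (right): buf='ILEKER' cursor=1
After op 3 (left): buf='ILEKER' cursor=0
After op 4 (home): buf='ILEKER' cursor=0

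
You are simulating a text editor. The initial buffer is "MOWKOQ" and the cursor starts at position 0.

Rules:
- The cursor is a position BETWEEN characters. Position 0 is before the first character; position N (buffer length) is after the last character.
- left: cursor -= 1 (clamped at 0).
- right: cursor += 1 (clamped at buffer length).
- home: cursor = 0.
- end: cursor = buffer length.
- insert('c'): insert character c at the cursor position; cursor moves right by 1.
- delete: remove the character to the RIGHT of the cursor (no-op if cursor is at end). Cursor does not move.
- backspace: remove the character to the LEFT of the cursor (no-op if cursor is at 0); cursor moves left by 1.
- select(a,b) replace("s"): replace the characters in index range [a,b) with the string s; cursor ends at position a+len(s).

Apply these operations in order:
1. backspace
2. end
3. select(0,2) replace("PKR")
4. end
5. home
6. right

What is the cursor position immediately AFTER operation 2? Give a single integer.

After op 1 (backspace): buf='MOWKOQ' cursor=0
After op 2 (end): buf='MOWKOQ' cursor=6

Answer: 6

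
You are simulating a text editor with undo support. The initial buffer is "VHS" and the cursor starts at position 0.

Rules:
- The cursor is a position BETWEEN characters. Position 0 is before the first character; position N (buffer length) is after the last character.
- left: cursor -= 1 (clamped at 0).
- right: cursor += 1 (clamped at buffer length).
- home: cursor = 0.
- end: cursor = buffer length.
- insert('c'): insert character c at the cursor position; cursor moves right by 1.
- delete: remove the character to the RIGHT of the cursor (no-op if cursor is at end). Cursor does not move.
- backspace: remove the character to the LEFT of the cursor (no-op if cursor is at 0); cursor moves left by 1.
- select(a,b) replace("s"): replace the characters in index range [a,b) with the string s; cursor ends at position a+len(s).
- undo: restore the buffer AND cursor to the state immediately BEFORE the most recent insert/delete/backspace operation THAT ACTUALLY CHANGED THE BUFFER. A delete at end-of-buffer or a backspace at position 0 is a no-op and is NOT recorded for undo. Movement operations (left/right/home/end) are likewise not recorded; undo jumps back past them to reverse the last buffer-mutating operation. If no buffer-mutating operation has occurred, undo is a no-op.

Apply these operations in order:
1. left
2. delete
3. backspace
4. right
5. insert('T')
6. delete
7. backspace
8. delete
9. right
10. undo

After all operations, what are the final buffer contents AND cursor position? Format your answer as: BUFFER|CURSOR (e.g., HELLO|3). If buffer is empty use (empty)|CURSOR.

Answer: HT|2

Derivation:
After op 1 (left): buf='VHS' cursor=0
After op 2 (delete): buf='HS' cursor=0
After op 3 (backspace): buf='HS' cursor=0
After op 4 (right): buf='HS' cursor=1
After op 5 (insert('T')): buf='HTS' cursor=2
After op 6 (delete): buf='HT' cursor=2
After op 7 (backspace): buf='H' cursor=1
After op 8 (delete): buf='H' cursor=1
After op 9 (right): buf='H' cursor=1
After op 10 (undo): buf='HT' cursor=2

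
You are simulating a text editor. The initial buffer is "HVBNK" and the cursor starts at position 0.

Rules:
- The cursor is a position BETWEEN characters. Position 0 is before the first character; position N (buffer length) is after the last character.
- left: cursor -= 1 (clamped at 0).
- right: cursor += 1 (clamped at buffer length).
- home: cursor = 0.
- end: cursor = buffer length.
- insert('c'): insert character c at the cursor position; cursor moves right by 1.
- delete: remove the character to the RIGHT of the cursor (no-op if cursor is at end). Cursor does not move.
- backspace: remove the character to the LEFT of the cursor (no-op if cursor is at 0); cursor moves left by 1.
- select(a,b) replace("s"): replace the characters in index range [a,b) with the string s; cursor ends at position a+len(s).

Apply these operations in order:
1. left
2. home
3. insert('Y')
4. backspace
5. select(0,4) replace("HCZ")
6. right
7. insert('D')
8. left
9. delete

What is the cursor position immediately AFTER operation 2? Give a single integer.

After op 1 (left): buf='HVBNK' cursor=0
After op 2 (home): buf='HVBNK' cursor=0

Answer: 0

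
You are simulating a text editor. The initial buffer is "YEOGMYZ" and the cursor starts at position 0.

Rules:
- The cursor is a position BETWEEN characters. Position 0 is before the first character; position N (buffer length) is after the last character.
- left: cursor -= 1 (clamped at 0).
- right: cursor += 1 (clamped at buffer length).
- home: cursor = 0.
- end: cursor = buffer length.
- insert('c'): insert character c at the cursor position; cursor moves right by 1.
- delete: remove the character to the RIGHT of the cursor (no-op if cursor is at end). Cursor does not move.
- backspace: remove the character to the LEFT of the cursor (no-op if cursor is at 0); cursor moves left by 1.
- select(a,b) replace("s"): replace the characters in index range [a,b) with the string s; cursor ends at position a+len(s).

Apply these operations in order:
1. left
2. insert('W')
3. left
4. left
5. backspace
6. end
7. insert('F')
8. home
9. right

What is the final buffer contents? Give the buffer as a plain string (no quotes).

Answer: WYEOGMYZF

Derivation:
After op 1 (left): buf='YEOGMYZ' cursor=0
After op 2 (insert('W')): buf='WYEOGMYZ' cursor=1
After op 3 (left): buf='WYEOGMYZ' cursor=0
After op 4 (left): buf='WYEOGMYZ' cursor=0
After op 5 (backspace): buf='WYEOGMYZ' cursor=0
After op 6 (end): buf='WYEOGMYZ' cursor=8
After op 7 (insert('F')): buf='WYEOGMYZF' cursor=9
After op 8 (home): buf='WYEOGMYZF' cursor=0
After op 9 (right): buf='WYEOGMYZF' cursor=1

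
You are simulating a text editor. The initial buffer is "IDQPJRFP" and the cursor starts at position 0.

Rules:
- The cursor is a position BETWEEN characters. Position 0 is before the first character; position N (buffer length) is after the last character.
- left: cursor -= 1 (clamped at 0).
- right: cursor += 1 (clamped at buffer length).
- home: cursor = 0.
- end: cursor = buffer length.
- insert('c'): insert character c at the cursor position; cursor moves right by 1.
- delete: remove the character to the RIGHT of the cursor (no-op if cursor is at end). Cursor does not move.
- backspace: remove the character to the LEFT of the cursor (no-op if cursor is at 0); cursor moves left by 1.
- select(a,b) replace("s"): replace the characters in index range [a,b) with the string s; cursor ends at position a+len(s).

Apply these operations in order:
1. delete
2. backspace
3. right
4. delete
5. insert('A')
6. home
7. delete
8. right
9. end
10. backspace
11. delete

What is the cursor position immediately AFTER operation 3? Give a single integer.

After op 1 (delete): buf='DQPJRFP' cursor=0
After op 2 (backspace): buf='DQPJRFP' cursor=0
After op 3 (right): buf='DQPJRFP' cursor=1

Answer: 1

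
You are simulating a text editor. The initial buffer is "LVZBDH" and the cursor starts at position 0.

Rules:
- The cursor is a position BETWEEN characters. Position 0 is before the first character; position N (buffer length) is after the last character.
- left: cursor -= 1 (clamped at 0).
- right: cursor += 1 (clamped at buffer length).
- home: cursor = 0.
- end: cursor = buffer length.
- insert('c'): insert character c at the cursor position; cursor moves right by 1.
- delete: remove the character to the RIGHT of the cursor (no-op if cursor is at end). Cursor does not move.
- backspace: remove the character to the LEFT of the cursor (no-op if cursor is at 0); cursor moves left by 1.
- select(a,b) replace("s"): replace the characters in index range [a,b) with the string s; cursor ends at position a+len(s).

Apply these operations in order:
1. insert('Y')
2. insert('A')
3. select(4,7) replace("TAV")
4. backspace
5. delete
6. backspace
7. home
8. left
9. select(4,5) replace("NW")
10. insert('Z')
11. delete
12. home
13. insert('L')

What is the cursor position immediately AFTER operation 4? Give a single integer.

After op 1 (insert('Y')): buf='YLVZBDH' cursor=1
After op 2 (insert('A')): buf='YALVZBDH' cursor=2
After op 3 (select(4,7) replace("TAV")): buf='YALVTAVH' cursor=7
After op 4 (backspace): buf='YALVTAH' cursor=6

Answer: 6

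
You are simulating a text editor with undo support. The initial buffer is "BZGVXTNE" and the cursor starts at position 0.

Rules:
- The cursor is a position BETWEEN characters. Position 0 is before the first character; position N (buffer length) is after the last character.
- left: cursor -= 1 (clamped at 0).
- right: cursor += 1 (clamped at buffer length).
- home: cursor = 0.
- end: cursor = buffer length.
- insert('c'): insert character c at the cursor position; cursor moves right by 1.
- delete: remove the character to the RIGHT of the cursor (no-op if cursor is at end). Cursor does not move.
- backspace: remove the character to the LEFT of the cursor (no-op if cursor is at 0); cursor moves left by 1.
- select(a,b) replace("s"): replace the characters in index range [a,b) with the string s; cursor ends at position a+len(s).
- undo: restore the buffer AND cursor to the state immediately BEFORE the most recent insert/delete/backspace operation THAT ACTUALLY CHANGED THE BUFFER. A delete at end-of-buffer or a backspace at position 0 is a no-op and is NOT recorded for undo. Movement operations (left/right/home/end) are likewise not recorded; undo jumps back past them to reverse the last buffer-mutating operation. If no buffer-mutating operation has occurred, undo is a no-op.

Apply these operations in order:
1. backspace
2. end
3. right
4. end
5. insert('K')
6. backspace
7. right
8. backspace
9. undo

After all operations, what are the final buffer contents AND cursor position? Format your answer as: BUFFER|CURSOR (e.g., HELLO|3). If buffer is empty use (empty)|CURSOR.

Answer: BZGVXTNE|8

Derivation:
After op 1 (backspace): buf='BZGVXTNE' cursor=0
After op 2 (end): buf='BZGVXTNE' cursor=8
After op 3 (right): buf='BZGVXTNE' cursor=8
After op 4 (end): buf='BZGVXTNE' cursor=8
After op 5 (insert('K')): buf='BZGVXTNEK' cursor=9
After op 6 (backspace): buf='BZGVXTNE' cursor=8
After op 7 (right): buf='BZGVXTNE' cursor=8
After op 8 (backspace): buf='BZGVXTN' cursor=7
After op 9 (undo): buf='BZGVXTNE' cursor=8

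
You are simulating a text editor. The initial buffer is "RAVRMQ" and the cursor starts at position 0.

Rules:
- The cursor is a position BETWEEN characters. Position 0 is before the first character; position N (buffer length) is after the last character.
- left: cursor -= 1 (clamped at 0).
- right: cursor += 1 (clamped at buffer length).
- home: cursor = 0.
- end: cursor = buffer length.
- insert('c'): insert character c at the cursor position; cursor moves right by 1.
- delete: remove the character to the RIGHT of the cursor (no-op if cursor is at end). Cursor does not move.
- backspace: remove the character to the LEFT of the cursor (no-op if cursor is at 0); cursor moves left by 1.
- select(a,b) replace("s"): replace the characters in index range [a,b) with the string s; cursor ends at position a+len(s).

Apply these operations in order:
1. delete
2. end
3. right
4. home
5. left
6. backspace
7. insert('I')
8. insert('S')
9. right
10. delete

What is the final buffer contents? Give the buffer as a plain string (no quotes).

After op 1 (delete): buf='AVRMQ' cursor=0
After op 2 (end): buf='AVRMQ' cursor=5
After op 3 (right): buf='AVRMQ' cursor=5
After op 4 (home): buf='AVRMQ' cursor=0
After op 5 (left): buf='AVRMQ' cursor=0
After op 6 (backspace): buf='AVRMQ' cursor=0
After op 7 (insert('I')): buf='IAVRMQ' cursor=1
After op 8 (insert('S')): buf='ISAVRMQ' cursor=2
After op 9 (right): buf='ISAVRMQ' cursor=3
After op 10 (delete): buf='ISARMQ' cursor=3

Answer: ISARMQ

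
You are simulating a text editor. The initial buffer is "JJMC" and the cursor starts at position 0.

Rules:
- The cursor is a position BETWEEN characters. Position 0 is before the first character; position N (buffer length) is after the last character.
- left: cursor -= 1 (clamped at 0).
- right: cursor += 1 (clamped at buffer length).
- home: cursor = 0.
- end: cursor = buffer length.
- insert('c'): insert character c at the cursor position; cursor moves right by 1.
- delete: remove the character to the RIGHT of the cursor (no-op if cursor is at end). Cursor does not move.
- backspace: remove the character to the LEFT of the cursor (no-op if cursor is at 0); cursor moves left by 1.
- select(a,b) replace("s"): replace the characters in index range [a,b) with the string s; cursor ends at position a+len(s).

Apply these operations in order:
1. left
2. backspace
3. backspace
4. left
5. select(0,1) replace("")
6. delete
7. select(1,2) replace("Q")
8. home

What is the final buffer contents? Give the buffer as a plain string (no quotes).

After op 1 (left): buf='JJMC' cursor=0
After op 2 (backspace): buf='JJMC' cursor=0
After op 3 (backspace): buf='JJMC' cursor=0
After op 4 (left): buf='JJMC' cursor=0
After op 5 (select(0,1) replace("")): buf='JMC' cursor=0
After op 6 (delete): buf='MC' cursor=0
After op 7 (select(1,2) replace("Q")): buf='MQ' cursor=2
After op 8 (home): buf='MQ' cursor=0

Answer: MQ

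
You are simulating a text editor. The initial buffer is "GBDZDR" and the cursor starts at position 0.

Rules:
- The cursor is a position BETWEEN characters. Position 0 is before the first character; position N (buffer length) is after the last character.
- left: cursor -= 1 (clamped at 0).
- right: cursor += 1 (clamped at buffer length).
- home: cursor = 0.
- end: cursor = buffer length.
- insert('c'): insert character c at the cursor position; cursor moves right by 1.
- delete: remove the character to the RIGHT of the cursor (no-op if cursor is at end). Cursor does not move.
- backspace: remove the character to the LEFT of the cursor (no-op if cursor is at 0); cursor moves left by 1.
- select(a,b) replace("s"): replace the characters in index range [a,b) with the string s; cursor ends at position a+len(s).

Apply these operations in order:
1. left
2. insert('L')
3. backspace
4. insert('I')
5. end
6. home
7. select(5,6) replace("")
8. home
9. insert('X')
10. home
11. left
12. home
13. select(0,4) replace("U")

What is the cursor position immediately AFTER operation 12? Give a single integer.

Answer: 0

Derivation:
After op 1 (left): buf='GBDZDR' cursor=0
After op 2 (insert('L')): buf='LGBDZDR' cursor=1
After op 3 (backspace): buf='GBDZDR' cursor=0
After op 4 (insert('I')): buf='IGBDZDR' cursor=1
After op 5 (end): buf='IGBDZDR' cursor=7
After op 6 (home): buf='IGBDZDR' cursor=0
After op 7 (select(5,6) replace("")): buf='IGBDZR' cursor=5
After op 8 (home): buf='IGBDZR' cursor=0
After op 9 (insert('X')): buf='XIGBDZR' cursor=1
After op 10 (home): buf='XIGBDZR' cursor=0
After op 11 (left): buf='XIGBDZR' cursor=0
After op 12 (home): buf='XIGBDZR' cursor=0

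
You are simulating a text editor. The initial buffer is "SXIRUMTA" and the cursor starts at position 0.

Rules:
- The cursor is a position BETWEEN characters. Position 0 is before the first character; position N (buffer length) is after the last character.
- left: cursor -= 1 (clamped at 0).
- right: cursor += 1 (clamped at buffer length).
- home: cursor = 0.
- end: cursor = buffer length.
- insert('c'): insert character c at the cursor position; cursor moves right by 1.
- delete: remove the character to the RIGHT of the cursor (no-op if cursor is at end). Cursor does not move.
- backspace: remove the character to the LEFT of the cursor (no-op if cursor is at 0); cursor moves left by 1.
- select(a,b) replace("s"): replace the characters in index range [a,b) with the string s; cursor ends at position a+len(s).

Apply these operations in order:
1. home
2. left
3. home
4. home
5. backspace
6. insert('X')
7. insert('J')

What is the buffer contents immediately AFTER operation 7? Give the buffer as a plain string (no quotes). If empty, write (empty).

Answer: XJSXIRUMTA

Derivation:
After op 1 (home): buf='SXIRUMTA' cursor=0
After op 2 (left): buf='SXIRUMTA' cursor=0
After op 3 (home): buf='SXIRUMTA' cursor=0
After op 4 (home): buf='SXIRUMTA' cursor=0
After op 5 (backspace): buf='SXIRUMTA' cursor=0
After op 6 (insert('X')): buf='XSXIRUMTA' cursor=1
After op 7 (insert('J')): buf='XJSXIRUMTA' cursor=2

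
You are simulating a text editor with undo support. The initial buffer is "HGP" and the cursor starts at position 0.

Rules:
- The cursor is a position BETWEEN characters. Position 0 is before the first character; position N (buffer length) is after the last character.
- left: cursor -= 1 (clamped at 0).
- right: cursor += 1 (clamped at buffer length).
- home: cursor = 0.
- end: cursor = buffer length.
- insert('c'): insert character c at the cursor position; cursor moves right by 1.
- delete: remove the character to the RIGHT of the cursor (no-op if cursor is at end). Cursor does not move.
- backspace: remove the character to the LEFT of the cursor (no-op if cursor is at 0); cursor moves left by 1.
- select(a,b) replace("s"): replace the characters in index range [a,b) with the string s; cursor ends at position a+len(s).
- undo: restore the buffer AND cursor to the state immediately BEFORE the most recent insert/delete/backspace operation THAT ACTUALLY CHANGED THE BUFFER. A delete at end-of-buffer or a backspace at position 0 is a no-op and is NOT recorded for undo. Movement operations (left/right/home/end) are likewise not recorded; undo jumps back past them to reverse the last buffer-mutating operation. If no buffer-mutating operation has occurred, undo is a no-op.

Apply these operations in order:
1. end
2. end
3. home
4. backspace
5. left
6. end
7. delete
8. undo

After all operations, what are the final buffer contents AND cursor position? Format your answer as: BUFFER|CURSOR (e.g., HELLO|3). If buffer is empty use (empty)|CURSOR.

After op 1 (end): buf='HGP' cursor=3
After op 2 (end): buf='HGP' cursor=3
After op 3 (home): buf='HGP' cursor=0
After op 4 (backspace): buf='HGP' cursor=0
After op 5 (left): buf='HGP' cursor=0
After op 6 (end): buf='HGP' cursor=3
After op 7 (delete): buf='HGP' cursor=3
After op 8 (undo): buf='HGP' cursor=3

Answer: HGP|3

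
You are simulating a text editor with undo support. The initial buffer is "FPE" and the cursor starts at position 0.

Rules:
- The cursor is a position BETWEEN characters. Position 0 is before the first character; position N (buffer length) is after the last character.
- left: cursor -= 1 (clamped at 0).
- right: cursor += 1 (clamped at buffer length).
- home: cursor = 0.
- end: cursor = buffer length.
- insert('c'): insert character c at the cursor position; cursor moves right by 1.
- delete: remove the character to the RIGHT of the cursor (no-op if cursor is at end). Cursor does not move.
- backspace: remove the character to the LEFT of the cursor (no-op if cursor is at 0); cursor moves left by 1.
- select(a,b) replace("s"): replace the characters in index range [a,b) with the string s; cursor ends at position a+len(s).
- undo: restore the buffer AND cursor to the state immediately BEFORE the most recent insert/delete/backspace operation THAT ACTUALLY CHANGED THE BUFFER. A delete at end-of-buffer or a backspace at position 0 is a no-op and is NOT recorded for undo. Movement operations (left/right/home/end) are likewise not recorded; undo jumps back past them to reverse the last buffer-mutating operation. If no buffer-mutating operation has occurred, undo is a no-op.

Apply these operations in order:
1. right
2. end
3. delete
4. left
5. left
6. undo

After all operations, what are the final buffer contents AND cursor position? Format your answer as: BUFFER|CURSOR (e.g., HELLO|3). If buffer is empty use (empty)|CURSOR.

After op 1 (right): buf='FPE' cursor=1
After op 2 (end): buf='FPE' cursor=3
After op 3 (delete): buf='FPE' cursor=3
After op 4 (left): buf='FPE' cursor=2
After op 5 (left): buf='FPE' cursor=1
After op 6 (undo): buf='FPE' cursor=1

Answer: FPE|1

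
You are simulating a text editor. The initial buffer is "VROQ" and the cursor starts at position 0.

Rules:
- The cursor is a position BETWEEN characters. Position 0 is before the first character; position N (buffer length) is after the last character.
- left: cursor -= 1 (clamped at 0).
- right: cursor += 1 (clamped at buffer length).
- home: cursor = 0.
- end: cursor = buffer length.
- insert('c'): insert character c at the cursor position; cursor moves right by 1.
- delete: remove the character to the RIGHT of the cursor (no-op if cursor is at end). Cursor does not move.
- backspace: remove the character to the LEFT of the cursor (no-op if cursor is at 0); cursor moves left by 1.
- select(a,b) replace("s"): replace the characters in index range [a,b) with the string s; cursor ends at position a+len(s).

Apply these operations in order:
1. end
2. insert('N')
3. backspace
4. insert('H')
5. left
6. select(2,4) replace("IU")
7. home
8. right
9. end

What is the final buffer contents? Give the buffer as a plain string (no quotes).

Answer: VRIUH

Derivation:
After op 1 (end): buf='VROQ' cursor=4
After op 2 (insert('N')): buf='VROQN' cursor=5
After op 3 (backspace): buf='VROQ' cursor=4
After op 4 (insert('H')): buf='VROQH' cursor=5
After op 5 (left): buf='VROQH' cursor=4
After op 6 (select(2,4) replace("IU")): buf='VRIUH' cursor=4
After op 7 (home): buf='VRIUH' cursor=0
After op 8 (right): buf='VRIUH' cursor=1
After op 9 (end): buf='VRIUH' cursor=5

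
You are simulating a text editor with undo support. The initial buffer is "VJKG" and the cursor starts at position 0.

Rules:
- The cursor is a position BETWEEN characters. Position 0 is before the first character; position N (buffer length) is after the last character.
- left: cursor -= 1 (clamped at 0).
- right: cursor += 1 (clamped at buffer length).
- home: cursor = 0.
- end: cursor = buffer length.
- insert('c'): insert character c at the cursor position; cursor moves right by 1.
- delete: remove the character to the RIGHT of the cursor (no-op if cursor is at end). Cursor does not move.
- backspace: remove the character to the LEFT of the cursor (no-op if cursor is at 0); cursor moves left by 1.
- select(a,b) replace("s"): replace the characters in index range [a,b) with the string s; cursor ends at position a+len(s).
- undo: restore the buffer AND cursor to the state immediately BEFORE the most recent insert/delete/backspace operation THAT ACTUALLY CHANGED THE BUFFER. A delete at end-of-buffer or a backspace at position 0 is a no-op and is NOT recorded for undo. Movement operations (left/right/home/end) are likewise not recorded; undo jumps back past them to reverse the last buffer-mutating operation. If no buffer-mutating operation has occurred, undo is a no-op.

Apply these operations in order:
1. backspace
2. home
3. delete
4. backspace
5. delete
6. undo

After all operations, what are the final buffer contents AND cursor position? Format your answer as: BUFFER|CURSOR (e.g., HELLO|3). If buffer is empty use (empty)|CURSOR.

Answer: JKG|0

Derivation:
After op 1 (backspace): buf='VJKG' cursor=0
After op 2 (home): buf='VJKG' cursor=0
After op 3 (delete): buf='JKG' cursor=0
After op 4 (backspace): buf='JKG' cursor=0
After op 5 (delete): buf='KG' cursor=0
After op 6 (undo): buf='JKG' cursor=0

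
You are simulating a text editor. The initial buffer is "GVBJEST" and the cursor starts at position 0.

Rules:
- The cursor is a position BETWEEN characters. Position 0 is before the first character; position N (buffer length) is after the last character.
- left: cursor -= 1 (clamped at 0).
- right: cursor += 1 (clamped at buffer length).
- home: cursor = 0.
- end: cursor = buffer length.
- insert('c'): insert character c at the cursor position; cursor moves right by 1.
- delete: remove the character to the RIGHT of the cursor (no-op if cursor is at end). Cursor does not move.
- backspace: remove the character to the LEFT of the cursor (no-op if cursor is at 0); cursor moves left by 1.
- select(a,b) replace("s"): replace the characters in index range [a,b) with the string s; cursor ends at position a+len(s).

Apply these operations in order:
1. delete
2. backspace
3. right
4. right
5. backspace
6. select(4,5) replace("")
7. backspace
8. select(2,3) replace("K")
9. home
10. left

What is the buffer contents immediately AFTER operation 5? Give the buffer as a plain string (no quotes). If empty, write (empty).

Answer: VJEST

Derivation:
After op 1 (delete): buf='VBJEST' cursor=0
After op 2 (backspace): buf='VBJEST' cursor=0
After op 3 (right): buf='VBJEST' cursor=1
After op 4 (right): buf='VBJEST' cursor=2
After op 5 (backspace): buf='VJEST' cursor=1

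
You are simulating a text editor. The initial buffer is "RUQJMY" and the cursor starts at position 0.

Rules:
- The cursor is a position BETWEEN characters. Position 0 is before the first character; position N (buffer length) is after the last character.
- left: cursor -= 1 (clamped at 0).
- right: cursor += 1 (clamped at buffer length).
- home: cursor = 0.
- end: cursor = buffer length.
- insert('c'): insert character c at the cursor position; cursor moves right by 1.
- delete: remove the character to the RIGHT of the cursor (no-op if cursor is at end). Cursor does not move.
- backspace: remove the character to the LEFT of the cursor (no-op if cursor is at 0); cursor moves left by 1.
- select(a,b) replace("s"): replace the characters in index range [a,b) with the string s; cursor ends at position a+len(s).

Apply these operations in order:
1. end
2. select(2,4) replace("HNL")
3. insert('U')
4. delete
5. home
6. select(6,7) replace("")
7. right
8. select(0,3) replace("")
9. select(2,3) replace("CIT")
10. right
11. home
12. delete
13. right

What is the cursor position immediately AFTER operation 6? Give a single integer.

After op 1 (end): buf='RUQJMY' cursor=6
After op 2 (select(2,4) replace("HNL")): buf='RUHNLMY' cursor=5
After op 3 (insert('U')): buf='RUHNLUMY' cursor=6
After op 4 (delete): buf='RUHNLUY' cursor=6
After op 5 (home): buf='RUHNLUY' cursor=0
After op 6 (select(6,7) replace("")): buf='RUHNLU' cursor=6

Answer: 6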